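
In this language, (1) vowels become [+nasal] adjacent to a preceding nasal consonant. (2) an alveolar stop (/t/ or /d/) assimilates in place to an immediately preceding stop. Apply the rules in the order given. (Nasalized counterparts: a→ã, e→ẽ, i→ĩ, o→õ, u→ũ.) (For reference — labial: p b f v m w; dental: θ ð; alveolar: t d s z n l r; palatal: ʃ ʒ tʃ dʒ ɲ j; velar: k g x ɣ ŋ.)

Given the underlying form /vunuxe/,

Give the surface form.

Rule 1: /u/ after nasal /n/ → [ũ]
After rule 1: vunũxe
Rule 2: no segment meets the rule's conditions; no change.

[vunũxe]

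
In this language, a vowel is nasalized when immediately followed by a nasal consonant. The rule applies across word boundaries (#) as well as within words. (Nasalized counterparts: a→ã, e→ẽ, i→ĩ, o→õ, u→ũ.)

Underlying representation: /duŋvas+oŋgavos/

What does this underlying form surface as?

/u/ before nasal /ŋ/ → [ũ]
/o/ before nasal /ŋ/ → [õ]

[dũŋvas+õŋgavos]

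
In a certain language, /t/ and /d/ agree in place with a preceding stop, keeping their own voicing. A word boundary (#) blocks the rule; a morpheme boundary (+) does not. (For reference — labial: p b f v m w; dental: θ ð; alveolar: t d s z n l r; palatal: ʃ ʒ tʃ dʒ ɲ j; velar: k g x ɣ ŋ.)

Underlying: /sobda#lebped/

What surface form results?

/d/ after /b/ (labial) → [b]

[sobba#lebped]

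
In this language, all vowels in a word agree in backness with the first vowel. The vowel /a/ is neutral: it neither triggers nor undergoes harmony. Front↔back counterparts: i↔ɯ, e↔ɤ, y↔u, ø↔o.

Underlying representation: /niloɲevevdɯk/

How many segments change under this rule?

/o/ harmonizes with /i/ ([-back]) → [ø]
/ɯ/ harmonizes with /i/ ([-back]) → [i]
2 segments change.

2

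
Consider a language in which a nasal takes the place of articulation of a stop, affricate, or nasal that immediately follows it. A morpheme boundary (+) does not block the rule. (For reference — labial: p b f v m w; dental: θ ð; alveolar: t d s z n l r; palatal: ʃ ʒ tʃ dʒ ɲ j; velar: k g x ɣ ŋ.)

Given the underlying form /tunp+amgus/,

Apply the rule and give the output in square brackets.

/n/ before /p/ (labial) → [m]
/m/ before /g/ (velar) → [ŋ]

[tump+aŋgus]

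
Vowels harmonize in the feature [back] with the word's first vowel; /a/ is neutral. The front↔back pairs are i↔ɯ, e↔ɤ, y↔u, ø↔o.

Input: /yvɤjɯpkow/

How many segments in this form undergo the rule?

/ɤ/ harmonizes with /y/ ([-back]) → [e]
/ɯ/ harmonizes with /y/ ([-back]) → [i]
/o/ harmonizes with /y/ ([-back]) → [ø]
3 segments change.

3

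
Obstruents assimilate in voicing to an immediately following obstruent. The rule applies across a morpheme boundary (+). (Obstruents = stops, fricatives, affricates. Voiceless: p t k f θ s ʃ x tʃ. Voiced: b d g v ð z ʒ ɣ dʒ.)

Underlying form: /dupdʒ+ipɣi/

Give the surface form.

/p/ before /dʒ/ (voiced) → [b]
/p/ before /ɣ/ (voiced) → [b]

[dubdʒ+ibɣi]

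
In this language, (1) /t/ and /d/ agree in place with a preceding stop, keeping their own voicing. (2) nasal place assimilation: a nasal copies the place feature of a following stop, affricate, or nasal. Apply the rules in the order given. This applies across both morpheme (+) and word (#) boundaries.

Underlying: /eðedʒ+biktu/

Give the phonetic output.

Rule 1: /t/ after /k/ (velar) → [k]
After rule 1: eðedʒ+bikku
Rule 2: no segment meets the rule's conditions; no change.

[eðedʒ+bikku]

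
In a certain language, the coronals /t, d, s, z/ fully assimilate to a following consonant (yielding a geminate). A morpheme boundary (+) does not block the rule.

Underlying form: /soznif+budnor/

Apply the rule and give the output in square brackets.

[sonnif+bunnor]

/z/ before /n/ → [n] (total assimilation)
/d/ before /n/ → [n] (total assimilation)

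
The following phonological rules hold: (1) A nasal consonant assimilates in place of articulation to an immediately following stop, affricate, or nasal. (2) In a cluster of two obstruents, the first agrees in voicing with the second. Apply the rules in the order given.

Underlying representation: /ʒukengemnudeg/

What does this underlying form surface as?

[ʒukeŋgennudeg]

Rule 1: /n/ before /g/ (velar) → [ŋ]
Rule 1: /m/ before /n/ (alveolar) → [n]
After rule 1: ʒukeŋgennudeg
Rule 2: no segment meets the rule's conditions; no change.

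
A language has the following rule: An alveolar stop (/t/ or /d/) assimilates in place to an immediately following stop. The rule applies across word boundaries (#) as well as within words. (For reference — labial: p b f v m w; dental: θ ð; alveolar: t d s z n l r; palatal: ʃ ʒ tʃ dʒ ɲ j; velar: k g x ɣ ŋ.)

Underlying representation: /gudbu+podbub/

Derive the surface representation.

/d/ before /b/ (labial) → [b]
/d/ before /b/ (labial) → [b]

[gubbu+pobbub]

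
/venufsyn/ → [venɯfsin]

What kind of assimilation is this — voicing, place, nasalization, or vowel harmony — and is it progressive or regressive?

vowel harmony, progressive

/u/→[ɯ] /y/→[i].
Vowels agree with the first vowel, so the harmony is progressive.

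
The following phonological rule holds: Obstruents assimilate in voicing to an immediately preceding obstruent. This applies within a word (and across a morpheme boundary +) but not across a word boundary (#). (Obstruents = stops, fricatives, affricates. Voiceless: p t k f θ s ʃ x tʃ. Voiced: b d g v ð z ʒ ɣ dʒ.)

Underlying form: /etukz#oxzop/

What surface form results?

[etuks#oxsop]

/z/ after /k/ (voiceless) → [s]
/z/ after /x/ (voiceless) → [s]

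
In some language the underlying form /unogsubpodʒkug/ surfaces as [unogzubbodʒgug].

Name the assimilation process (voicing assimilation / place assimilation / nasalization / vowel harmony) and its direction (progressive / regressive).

voicing assimilation, progressive

/s/→[z] /p/→[b] /k/→[g].
Each target copies a feature from the preceding segment, so the direction is progressive.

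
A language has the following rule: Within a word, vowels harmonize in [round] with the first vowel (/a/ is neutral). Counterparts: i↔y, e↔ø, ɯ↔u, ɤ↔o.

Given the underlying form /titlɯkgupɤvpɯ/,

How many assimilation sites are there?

1

/u/ harmonizes with /i/ ([-round]) → [ɯ]
1 segment changes.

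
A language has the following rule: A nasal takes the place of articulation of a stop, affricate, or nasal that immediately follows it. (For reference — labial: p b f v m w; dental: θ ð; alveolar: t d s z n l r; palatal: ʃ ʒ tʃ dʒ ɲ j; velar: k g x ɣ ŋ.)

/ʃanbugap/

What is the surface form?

[ʃambugap]

/n/ before /b/ (labial) → [m]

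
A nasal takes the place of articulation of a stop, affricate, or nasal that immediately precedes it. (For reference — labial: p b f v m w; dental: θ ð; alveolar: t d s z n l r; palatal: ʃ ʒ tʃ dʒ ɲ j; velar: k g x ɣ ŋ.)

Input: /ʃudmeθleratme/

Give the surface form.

/m/ after /d/ (alveolar) → [n]
/m/ after /t/ (alveolar) → [n]

[ʃudneθleratne]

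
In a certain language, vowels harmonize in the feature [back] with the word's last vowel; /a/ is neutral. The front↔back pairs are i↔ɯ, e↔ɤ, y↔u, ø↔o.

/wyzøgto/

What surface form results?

[wuzogto]

/y/ harmonizes with /o/ ([+back]) → [u]
/ø/ harmonizes with /o/ ([+back]) → [o]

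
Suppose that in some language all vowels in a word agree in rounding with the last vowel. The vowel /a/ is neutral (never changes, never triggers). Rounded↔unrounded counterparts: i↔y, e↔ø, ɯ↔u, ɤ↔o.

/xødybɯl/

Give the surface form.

[xedibɯl]

/ø/ harmonizes with /ɯ/ ([-round]) → [e]
/y/ harmonizes with /ɯ/ ([-round]) → [i]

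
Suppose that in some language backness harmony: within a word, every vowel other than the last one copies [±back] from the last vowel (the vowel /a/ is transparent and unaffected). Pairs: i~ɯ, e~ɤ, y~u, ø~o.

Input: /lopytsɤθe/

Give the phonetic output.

[løpytseθe]

/o/ harmonizes with /e/ ([-back]) → [ø]
/ɤ/ harmonizes with /e/ ([-back]) → [e]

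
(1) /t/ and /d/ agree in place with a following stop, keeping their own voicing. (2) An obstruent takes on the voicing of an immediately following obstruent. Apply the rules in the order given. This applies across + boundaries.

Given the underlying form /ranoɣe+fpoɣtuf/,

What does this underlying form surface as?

[ranoɣe+fpoxtuf]

Rule 1: no segment meets the rule's conditions; no change.
After rule 1: ranoɣe+fpoɣtuf
Rule 2: /ɣ/ before /t/ (voiceless) → [x]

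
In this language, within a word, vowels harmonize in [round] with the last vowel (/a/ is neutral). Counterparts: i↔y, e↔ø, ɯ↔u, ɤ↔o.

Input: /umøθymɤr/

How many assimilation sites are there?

/u/ harmonizes with /ɤ/ ([-round]) → [ɯ]
/ø/ harmonizes with /ɤ/ ([-round]) → [e]
/y/ harmonizes with /ɤ/ ([-round]) → [i]
3 segments change.

3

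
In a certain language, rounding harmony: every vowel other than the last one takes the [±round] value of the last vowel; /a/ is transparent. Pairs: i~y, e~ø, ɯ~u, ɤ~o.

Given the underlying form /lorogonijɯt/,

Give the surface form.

/o/ harmonizes with /ɯ/ ([-round]) → [ɤ]
/o/ harmonizes with /ɯ/ ([-round]) → [ɤ]
/o/ harmonizes with /ɯ/ ([-round]) → [ɤ]

[lɤrɤgɤnijɯt]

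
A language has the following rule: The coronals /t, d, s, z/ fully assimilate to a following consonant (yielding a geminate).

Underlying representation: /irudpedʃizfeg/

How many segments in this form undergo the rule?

/d/ before /p/ → [p] (total assimilation)
/d/ before /ʃ/ → [ʃ] (total assimilation)
/z/ before /f/ → [f] (total assimilation)
3 segments change.

3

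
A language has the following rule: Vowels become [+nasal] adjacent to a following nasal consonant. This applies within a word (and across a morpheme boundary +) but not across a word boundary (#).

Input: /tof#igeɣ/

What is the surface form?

no segment meets the rule's conditions; no change.

[tof#igeɣ]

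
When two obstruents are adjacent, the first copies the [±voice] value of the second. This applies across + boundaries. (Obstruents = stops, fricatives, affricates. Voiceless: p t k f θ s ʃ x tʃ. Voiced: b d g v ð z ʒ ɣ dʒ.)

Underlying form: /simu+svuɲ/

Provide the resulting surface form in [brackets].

/s/ before /v/ (voiced) → [z]

[simu+zvuɲ]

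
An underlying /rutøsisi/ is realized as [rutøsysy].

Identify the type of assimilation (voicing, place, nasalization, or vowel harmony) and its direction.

vowel harmony, progressive

/i/→[y] /i/→[y].
Vowels agree with the first vowel, so the harmony is progressive.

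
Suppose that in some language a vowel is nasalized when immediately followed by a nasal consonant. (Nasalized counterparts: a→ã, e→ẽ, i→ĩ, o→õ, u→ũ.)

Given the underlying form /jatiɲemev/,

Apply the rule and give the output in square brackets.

/i/ before nasal /ɲ/ → [ĩ]
/e/ before nasal /m/ → [ẽ]

[jatĩɲẽmev]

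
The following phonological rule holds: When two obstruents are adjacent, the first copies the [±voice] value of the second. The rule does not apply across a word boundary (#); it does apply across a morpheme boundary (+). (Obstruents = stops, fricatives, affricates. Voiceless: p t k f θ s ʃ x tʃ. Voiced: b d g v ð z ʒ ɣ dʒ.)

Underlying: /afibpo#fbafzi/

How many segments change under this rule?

3

/b/ before /p/ (voiceless) → [p]
/f/ before /b/ (voiced) → [v]
/f/ before /z/ (voiced) → [v]
3 segments change.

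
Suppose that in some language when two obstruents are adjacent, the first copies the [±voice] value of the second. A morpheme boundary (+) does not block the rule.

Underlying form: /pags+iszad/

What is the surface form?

/g/ before /s/ (voiceless) → [k]
/s/ before /z/ (voiced) → [z]

[paks+izzad]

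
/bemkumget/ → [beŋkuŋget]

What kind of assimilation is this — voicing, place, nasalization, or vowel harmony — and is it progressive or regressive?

/m/→[ŋ] /m/→[ŋ].
Each target copies a feature from the following segment, so the direction is regressive.

place assimilation, regressive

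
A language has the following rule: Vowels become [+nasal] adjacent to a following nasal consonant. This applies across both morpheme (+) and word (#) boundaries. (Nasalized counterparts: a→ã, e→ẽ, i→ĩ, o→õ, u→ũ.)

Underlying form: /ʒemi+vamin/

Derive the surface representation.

/e/ before nasal /m/ → [ẽ]
/a/ before nasal /m/ → [ã]
/i/ before nasal /n/ → [ĩ]

[ʒẽmi+vãmĩn]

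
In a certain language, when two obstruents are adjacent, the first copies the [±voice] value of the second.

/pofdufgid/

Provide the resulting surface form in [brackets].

[povduvgid]

/f/ before /d/ (voiced) → [v]
/f/ before /g/ (voiced) → [v]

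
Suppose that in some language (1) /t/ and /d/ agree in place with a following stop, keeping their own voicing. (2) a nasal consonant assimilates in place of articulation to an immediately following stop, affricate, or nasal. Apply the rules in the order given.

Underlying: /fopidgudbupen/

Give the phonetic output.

Rule 1: /d/ before /g/ (velar) → [g]
Rule 1: /d/ before /b/ (labial) → [b]
After rule 1: fopiggubbupen
Rule 2: no segment meets the rule's conditions; no change.

[fopiggubbupen]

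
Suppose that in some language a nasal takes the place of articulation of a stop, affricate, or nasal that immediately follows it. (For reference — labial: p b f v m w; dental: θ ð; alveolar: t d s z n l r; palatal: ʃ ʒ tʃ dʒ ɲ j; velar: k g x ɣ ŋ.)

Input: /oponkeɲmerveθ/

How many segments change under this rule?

2

/n/ before /k/ (velar) → [ŋ]
/ɲ/ before /m/ (labial) → [m]
2 segments change.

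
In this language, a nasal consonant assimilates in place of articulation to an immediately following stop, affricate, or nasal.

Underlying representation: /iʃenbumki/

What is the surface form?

/n/ before /b/ (labial) → [m]
/m/ before /k/ (velar) → [ŋ]

[iʃembuŋki]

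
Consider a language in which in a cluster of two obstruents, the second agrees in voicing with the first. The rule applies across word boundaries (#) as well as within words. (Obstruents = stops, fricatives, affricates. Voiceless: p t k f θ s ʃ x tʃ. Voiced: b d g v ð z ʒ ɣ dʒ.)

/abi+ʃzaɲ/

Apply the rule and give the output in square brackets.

[abi+ʃsaɲ]

/z/ after /ʃ/ (voiceless) → [s]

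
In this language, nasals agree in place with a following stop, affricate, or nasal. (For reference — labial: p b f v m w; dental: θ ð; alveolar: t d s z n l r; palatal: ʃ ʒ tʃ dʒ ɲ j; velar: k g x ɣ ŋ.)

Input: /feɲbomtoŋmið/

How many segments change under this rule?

/ɲ/ before /b/ (labial) → [m]
/m/ before /t/ (alveolar) → [n]
/ŋ/ before /m/ (labial) → [m]
3 segments change.

3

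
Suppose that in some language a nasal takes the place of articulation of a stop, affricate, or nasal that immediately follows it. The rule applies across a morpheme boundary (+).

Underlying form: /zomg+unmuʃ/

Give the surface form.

[zoŋg+ummuʃ]

/m/ before /g/ (velar) → [ŋ]
/n/ before /m/ (labial) → [m]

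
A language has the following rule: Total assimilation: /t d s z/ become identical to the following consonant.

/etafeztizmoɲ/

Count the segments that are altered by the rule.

/z/ before /t/ → [t] (total assimilation)
/z/ before /m/ → [m] (total assimilation)
2 segments change.

2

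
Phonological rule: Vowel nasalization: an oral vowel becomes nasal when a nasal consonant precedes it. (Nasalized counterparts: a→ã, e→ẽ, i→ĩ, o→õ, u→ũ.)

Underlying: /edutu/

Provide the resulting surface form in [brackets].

no segment meets the rule's conditions; no change.

[edutu]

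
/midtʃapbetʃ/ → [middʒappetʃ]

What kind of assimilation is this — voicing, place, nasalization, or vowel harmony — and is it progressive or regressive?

/tʃ/→[dʒ] /b/→[p].
Each target copies a feature from the preceding segment, so the direction is progressive.

voicing assimilation, progressive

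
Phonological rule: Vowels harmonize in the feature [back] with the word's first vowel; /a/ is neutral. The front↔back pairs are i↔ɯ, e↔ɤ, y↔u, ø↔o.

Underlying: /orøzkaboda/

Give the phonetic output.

/ø/ harmonizes with /o/ ([+back]) → [o]

[orozkaboda]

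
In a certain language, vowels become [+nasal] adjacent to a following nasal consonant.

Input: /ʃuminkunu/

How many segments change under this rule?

3

/u/ before nasal /m/ → [ũ]
/i/ before nasal /n/ → [ĩ]
/u/ before nasal /n/ → [ũ]
3 segments change.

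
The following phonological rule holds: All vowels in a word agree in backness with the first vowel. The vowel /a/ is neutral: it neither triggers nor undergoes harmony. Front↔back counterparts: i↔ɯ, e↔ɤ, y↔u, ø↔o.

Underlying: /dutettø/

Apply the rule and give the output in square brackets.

/e/ harmonizes with /u/ ([+back]) → [ɤ]
/ø/ harmonizes with /u/ ([+back]) → [o]

[dutɤtto]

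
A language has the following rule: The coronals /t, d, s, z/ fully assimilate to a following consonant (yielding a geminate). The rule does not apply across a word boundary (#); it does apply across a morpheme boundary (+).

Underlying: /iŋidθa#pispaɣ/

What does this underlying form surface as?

/d/ before /θ/ → [θ] (total assimilation)
/s/ before /p/ → [p] (total assimilation)

[iŋiθθa#pippaɣ]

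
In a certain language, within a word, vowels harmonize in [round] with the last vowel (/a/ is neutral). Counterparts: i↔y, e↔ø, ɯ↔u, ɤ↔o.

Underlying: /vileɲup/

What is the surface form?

/i/ harmonizes with /u/ ([+round]) → [y]
/e/ harmonizes with /u/ ([+round]) → [ø]

[vyløɲup]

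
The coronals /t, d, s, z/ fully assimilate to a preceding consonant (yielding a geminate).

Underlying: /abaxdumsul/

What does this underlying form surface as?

[abaxxummul]

/d/ after /x/ → [x] (total assimilation)
/s/ after /m/ → [m] (total assimilation)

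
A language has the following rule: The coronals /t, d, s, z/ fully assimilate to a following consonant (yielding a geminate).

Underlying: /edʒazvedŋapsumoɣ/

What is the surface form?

[edʒavveŋŋapsumoɣ]

/z/ before /v/ → [v] (total assimilation)
/d/ before /ŋ/ → [ŋ] (total assimilation)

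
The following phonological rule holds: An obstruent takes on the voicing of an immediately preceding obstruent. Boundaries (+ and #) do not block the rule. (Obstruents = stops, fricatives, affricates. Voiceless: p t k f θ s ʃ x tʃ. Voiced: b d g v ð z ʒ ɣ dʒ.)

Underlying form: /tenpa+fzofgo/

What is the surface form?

[tenpa+fsofko]

/z/ after /f/ (voiceless) → [s]
/g/ after /f/ (voiceless) → [k]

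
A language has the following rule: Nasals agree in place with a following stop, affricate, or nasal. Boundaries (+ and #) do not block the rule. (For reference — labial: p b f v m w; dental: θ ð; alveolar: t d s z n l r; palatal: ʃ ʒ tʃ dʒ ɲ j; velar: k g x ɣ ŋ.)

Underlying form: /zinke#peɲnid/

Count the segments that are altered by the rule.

/n/ before /k/ (velar) → [ŋ]
/ɲ/ before /n/ (alveolar) → [n]
2 segments change.

2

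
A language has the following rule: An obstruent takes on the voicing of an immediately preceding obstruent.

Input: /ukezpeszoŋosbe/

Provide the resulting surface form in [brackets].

/p/ after /z/ (voiced) → [b]
/z/ after /s/ (voiceless) → [s]
/b/ after /s/ (voiceless) → [p]

[ukezbessoŋospe]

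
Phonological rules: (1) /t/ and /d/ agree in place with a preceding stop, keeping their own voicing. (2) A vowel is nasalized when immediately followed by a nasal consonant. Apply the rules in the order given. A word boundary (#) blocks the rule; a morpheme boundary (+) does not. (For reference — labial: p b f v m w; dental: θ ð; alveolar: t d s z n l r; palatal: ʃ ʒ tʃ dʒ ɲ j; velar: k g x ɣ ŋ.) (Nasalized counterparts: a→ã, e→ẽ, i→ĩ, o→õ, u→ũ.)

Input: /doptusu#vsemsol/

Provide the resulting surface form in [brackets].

[doppusu#vsẽmsol]

Rule 1: /t/ after /p/ (labial) → [p]
After rule 1: doppusu#vsemsol
Rule 2: /e/ before nasal /m/ → [ẽ]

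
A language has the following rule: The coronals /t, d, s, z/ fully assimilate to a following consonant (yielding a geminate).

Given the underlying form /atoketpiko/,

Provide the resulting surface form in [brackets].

[atokeppiko]

/t/ before /p/ → [p] (total assimilation)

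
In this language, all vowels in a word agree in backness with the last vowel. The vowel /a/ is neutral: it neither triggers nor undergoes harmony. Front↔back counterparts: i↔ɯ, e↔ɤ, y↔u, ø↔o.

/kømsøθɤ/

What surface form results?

/ø/ harmonizes with /ɤ/ ([+back]) → [o]
/ø/ harmonizes with /ɤ/ ([+back]) → [o]

[komsoθɤ]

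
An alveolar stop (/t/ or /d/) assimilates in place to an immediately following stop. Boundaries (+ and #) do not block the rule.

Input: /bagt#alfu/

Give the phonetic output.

[bagt#alfu]

no segment meets the rule's conditions; no change.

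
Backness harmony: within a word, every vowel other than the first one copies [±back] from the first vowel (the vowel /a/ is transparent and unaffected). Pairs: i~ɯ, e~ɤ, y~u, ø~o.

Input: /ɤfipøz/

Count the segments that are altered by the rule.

/i/ harmonizes with /ɤ/ ([+back]) → [ɯ]
/ø/ harmonizes with /ɤ/ ([+back]) → [o]
2 segments change.

2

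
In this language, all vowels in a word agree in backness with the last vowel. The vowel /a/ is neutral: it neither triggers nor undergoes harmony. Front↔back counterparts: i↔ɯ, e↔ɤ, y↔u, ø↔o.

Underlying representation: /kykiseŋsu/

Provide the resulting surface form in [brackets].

[kukɯsɤŋsu]

/y/ harmonizes with /u/ ([+back]) → [u]
/i/ harmonizes with /u/ ([+back]) → [ɯ]
/e/ harmonizes with /u/ ([+back]) → [ɤ]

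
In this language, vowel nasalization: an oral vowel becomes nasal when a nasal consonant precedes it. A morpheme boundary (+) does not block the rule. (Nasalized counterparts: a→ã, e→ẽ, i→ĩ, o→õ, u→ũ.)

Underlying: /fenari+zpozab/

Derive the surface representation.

/a/ after nasal /n/ → [ã]

[fenãri+zpozab]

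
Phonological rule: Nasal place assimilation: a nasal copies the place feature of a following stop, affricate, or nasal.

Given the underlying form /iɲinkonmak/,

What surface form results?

[iɲiŋkommak]

/n/ before /k/ (velar) → [ŋ]
/n/ before /m/ (labial) → [m]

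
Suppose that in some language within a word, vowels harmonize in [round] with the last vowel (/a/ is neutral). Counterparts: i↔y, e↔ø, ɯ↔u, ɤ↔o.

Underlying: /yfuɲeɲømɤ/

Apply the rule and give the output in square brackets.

[ifɯɲeɲemɤ]

/y/ harmonizes with /ɤ/ ([-round]) → [i]
/u/ harmonizes with /ɤ/ ([-round]) → [ɯ]
/ø/ harmonizes with /ɤ/ ([-round]) → [e]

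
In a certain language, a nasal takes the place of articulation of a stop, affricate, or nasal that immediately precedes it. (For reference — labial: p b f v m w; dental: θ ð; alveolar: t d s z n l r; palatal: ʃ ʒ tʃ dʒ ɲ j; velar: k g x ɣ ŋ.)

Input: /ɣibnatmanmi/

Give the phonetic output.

/n/ after /b/ (labial) → [m]
/m/ after /t/ (alveolar) → [n]
/m/ after /n/ (alveolar) → [n]

[ɣibmatnanni]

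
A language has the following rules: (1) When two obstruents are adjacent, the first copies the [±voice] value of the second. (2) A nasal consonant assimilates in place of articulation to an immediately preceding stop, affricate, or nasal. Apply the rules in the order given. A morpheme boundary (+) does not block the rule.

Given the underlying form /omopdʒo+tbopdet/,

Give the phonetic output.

Rule 1: /p/ before /dʒ/ (voiced) → [b]
Rule 1: /t/ before /b/ (voiced) → [d]
Rule 1: /p/ before /d/ (voiced) → [b]
After rule 1: omobdʒo+dbobdet
Rule 2: no segment meets the rule's conditions; no change.

[omobdʒo+dbobdet]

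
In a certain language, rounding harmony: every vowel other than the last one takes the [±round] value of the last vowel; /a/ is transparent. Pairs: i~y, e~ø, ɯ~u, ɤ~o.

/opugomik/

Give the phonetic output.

[ɤpɯgɤmik]

/o/ harmonizes with /i/ ([-round]) → [ɤ]
/u/ harmonizes with /i/ ([-round]) → [ɯ]
/o/ harmonizes with /i/ ([-round]) → [ɤ]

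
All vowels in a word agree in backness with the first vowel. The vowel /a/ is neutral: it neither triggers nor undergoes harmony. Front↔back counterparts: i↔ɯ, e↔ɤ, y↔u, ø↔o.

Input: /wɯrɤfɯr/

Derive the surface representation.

[wɯrɤfɯr]

no segment meets the rule's conditions; no change.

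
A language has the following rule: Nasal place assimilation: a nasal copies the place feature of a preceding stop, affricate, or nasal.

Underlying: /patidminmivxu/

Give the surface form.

[patidninnivxu]

/m/ after /d/ (alveolar) → [n]
/m/ after /n/ (alveolar) → [n]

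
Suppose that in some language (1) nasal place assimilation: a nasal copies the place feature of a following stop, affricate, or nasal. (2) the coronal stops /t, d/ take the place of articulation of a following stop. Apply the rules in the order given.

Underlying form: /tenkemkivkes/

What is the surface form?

Rule 1: /n/ before /k/ (velar) → [ŋ]
Rule 1: /m/ before /k/ (velar) → [ŋ]
After rule 1: teŋkeŋkivkes
Rule 2: no segment meets the rule's conditions; no change.

[teŋkeŋkivkes]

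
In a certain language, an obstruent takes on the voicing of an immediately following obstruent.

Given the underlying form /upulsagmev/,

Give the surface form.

[upulsagmev]

no segment meets the rule's conditions; no change.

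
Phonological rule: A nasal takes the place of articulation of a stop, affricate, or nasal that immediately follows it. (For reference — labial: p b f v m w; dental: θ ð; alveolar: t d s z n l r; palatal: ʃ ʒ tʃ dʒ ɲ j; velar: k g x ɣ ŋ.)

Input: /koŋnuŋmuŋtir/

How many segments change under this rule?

3

/ŋ/ before /n/ (alveolar) → [n]
/ŋ/ before /m/ (labial) → [m]
/ŋ/ before /t/ (alveolar) → [n]
3 segments change.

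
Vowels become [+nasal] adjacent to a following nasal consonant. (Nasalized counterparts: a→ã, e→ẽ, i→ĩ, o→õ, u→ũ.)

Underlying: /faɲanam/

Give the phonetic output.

[fãɲãnãm]

/a/ before nasal /ɲ/ → [ã]
/a/ before nasal /n/ → [ã]
/a/ before nasal /m/ → [ã]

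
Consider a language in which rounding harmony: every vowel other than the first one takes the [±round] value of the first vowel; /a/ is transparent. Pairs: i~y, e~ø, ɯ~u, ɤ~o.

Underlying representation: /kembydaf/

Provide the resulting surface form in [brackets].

[kembidaf]

/y/ harmonizes with /e/ ([-round]) → [i]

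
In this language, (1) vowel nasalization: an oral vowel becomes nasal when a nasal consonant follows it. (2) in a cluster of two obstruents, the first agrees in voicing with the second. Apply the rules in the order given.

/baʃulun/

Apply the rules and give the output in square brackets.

[baʃulũn]

Rule 1: /u/ before nasal /n/ → [ũ]
After rule 1: baʃulũn
Rule 2: no segment meets the rule's conditions; no change.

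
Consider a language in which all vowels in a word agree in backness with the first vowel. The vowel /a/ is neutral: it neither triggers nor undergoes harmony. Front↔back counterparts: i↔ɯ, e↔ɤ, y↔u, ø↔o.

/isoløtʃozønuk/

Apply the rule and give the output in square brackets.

[isøløtʃøzønyk]

/o/ harmonizes with /i/ ([-back]) → [ø]
/o/ harmonizes with /i/ ([-back]) → [ø]
/u/ harmonizes with /i/ ([-back]) → [y]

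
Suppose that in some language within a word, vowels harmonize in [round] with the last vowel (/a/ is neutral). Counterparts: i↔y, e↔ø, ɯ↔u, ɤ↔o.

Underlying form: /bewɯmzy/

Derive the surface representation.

/e/ harmonizes with /y/ ([+round]) → [ø]
/ɯ/ harmonizes with /y/ ([+round]) → [u]

[bøwumzy]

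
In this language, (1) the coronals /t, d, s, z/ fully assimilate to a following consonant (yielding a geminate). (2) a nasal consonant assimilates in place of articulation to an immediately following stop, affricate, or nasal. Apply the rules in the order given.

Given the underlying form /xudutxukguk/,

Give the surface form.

[xuduxxukguk]

Rule 1: /t/ before /x/ → [x] (total assimilation)
After rule 1: xuduxxukguk
Rule 2: no segment meets the rule's conditions; no change.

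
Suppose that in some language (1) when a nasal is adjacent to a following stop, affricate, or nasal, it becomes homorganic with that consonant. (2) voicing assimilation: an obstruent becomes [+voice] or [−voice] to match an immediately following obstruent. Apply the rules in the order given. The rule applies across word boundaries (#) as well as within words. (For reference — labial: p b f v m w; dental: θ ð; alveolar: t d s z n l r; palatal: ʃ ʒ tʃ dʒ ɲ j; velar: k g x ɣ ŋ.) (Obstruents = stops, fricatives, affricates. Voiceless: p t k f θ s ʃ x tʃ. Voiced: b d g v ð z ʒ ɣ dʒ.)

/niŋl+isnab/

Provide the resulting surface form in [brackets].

Rule 1: no segment meets the rule's conditions; no change.
After rule 1: niŋl+isnab
Rule 2: no segment meets the rule's conditions; no change.

[niŋl+isnab]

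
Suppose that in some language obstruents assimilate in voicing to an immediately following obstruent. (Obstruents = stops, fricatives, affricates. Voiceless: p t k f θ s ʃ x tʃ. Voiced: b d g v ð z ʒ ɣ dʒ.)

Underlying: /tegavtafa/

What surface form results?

/v/ before /t/ (voiceless) → [f]

[tegaftafa]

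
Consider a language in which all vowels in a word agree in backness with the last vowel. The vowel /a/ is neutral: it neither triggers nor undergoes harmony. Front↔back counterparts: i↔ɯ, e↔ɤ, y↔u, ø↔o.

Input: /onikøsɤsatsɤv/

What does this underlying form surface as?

[onɯkosɤsatsɤv]

/i/ harmonizes with /ɤ/ ([+back]) → [ɯ]
/ø/ harmonizes with /ɤ/ ([+back]) → [o]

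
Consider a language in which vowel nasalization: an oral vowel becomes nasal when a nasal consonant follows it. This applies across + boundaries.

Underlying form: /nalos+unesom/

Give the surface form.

[nalos+ũnesõm]

/u/ before nasal /n/ → [ũ]
/o/ before nasal /m/ → [õ]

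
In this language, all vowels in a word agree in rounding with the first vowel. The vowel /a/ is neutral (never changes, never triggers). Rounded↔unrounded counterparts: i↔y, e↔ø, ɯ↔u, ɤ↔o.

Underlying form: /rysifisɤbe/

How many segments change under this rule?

4

/i/ harmonizes with /y/ ([+round]) → [y]
/i/ harmonizes with /y/ ([+round]) → [y]
/ɤ/ harmonizes with /y/ ([+round]) → [o]
/e/ harmonizes with /y/ ([+round]) → [ø]
4 segments change.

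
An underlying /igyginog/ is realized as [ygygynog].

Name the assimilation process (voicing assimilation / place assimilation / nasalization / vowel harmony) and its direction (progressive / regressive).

/i/→[y] /i/→[y].
Vowels agree with the last vowel, so the harmony is regressive.

vowel harmony, regressive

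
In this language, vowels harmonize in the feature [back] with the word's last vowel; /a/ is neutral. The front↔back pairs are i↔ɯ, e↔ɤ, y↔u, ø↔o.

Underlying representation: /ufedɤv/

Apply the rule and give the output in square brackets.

/e/ harmonizes with /ɤ/ ([+back]) → [ɤ]

[ufɤdɤv]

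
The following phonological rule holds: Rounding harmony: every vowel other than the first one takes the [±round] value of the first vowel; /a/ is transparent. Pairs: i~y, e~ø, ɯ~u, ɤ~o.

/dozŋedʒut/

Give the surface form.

[dozŋødʒut]

/e/ harmonizes with /o/ ([+round]) → [ø]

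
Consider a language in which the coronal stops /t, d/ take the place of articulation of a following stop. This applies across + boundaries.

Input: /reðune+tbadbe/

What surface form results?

/t/ before /b/ (labial) → [p]
/d/ before /b/ (labial) → [b]

[reðune+pbabbe]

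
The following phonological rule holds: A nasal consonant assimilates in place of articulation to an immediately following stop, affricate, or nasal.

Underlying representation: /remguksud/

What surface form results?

/m/ before /g/ (velar) → [ŋ]

[reŋguksud]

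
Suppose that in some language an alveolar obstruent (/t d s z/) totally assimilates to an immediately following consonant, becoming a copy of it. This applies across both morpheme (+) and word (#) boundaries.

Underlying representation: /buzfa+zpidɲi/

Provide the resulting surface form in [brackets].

[buffa+ppiɲɲi]

/z/ before /f/ → [f] (total assimilation)
/z/ before /p/ → [p] (total assimilation)
/d/ before /ɲ/ → [ɲ] (total assimilation)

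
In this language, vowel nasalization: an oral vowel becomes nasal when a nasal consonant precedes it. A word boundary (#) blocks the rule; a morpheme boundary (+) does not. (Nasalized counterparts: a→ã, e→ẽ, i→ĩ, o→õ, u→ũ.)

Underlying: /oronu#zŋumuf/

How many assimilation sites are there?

3

/u/ after nasal /n/ → [ũ]
/u/ after nasal /ŋ/ → [ũ]
/u/ after nasal /m/ → [ũ]
3 segments change.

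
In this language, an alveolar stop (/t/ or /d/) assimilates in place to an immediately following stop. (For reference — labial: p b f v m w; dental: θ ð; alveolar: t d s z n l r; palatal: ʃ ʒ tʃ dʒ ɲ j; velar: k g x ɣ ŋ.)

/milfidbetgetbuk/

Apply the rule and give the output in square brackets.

/d/ before /b/ (labial) → [b]
/t/ before /g/ (velar) → [k]
/t/ before /b/ (labial) → [p]

[milfibbekgepbuk]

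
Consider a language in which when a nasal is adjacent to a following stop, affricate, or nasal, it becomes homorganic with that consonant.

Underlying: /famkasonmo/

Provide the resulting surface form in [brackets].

[faŋkasommo]

/m/ before /k/ (velar) → [ŋ]
/n/ before /m/ (labial) → [m]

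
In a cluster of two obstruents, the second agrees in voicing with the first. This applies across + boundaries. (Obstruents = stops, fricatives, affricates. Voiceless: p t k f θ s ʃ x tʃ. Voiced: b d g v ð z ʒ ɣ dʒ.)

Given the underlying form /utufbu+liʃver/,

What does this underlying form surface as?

/b/ after /f/ (voiceless) → [p]
/v/ after /ʃ/ (voiceless) → [f]

[utufpu+liʃfer]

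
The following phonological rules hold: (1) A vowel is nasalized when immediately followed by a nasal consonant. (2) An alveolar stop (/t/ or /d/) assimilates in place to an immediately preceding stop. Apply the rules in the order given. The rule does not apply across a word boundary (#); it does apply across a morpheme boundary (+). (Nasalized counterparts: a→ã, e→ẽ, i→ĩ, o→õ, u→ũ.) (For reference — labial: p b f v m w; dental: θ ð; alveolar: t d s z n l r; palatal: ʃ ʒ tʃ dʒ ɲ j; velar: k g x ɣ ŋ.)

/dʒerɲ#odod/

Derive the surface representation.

Rule 1: no segment meets the rule's conditions; no change.
After rule 1: dʒerɲ#odod
Rule 2: no segment meets the rule's conditions; no change.

[dʒerɲ#odod]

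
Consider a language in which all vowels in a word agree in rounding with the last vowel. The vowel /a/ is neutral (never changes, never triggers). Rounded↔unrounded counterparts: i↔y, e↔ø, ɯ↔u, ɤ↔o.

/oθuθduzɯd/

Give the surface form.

/o/ harmonizes with /ɯ/ ([-round]) → [ɤ]
/u/ harmonizes with /ɯ/ ([-round]) → [ɯ]
/u/ harmonizes with /ɯ/ ([-round]) → [ɯ]

[ɤθɯθdɯzɯd]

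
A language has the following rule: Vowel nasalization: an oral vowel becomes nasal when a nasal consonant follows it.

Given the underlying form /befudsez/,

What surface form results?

[befudsez]

no segment meets the rule's conditions; no change.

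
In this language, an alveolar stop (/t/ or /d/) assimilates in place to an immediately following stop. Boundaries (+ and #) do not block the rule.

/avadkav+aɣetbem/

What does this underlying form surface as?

/d/ before /k/ (velar) → [g]
/t/ before /b/ (labial) → [p]

[avagkav+aɣepbem]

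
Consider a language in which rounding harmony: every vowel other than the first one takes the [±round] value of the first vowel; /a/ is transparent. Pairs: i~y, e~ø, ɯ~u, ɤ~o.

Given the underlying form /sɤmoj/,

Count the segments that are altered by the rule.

1

/o/ harmonizes with /ɤ/ ([-round]) → [ɤ]
1 segment changes.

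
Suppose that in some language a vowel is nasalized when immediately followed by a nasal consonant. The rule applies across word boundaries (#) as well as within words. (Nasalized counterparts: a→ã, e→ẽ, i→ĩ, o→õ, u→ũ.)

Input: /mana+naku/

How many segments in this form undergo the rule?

/a/ before nasal /n/ → [ã]
/a/ before nasal /n/ → [ã]
2 segments change.

2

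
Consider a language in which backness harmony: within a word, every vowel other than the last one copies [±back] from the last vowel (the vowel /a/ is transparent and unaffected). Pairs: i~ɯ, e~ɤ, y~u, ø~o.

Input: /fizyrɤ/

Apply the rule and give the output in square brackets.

[fɯzurɤ]

/i/ harmonizes with /ɤ/ ([+back]) → [ɯ]
/y/ harmonizes with /ɤ/ ([+back]) → [u]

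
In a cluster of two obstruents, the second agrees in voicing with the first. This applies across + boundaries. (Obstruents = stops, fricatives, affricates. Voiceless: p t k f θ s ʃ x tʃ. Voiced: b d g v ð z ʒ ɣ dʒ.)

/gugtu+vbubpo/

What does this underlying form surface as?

[gugdu+vbubbo]

/t/ after /g/ (voiced) → [d]
/p/ after /b/ (voiced) → [b]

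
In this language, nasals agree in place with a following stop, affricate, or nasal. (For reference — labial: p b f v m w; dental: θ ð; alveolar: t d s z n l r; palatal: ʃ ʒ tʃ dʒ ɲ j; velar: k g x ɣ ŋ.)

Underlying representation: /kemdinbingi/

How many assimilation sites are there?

/m/ before /d/ (alveolar) → [n]
/n/ before /b/ (labial) → [m]
/n/ before /g/ (velar) → [ŋ]
3 segments change.

3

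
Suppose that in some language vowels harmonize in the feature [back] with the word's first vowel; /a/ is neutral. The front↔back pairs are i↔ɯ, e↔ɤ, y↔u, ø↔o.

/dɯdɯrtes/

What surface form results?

[dɯdɯrtɤs]

/e/ harmonizes with /ɯ/ ([+back]) → [ɤ]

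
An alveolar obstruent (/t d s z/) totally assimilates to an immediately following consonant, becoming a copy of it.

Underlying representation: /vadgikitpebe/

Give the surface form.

[vaggikippebe]

/d/ before /g/ → [g] (total assimilation)
/t/ before /p/ → [p] (total assimilation)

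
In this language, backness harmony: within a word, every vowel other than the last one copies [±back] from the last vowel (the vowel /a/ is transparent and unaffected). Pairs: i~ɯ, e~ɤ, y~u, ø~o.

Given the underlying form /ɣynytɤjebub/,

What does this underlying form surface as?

[ɣunutɤjɤbub]

/y/ harmonizes with /u/ ([+back]) → [u]
/y/ harmonizes with /u/ ([+back]) → [u]
/e/ harmonizes with /u/ ([+back]) → [ɤ]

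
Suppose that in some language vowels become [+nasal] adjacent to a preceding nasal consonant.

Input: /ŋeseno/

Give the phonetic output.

/e/ after nasal /ŋ/ → [ẽ]
/o/ after nasal /n/ → [õ]

[ŋẽsenõ]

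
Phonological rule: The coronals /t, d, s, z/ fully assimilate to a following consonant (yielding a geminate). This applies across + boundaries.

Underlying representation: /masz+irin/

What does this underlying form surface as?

/s/ before /z/ → [z] (total assimilation)

[mazz+irin]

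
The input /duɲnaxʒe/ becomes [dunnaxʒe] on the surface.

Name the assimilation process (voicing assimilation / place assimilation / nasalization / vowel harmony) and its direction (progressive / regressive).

/ɲ/→[n].
Each target copies a feature from the following segment, so the direction is regressive.

place assimilation, regressive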